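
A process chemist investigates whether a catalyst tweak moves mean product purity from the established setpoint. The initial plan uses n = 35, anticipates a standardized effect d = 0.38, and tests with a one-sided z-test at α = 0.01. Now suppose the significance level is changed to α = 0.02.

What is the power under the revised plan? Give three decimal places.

δ = d·√n = 0.38 × √35 = 2.2481 (unchanged). New critical value: z_{0.02} = 2.054.
Revised power = Φ(δ − 2.054) = Φ(0.194) = 0.5771.

Power ≈ 0.577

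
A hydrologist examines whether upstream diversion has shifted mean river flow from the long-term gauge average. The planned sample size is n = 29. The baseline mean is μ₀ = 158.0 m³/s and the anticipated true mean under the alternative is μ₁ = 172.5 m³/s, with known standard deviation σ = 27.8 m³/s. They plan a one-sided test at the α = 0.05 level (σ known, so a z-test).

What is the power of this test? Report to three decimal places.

Standardized effect: d = |μ₁ − μ₀| / σ = |172.5 − 158.0| / 27.8 = 0.5216
Noncentrality parameter: δ = d·√n = 0.5216 × √29 = 2.8088
Critical value for a one-sided test at α = 0.05: z_α = 1.645.
Power = Φ(δ − 1.645) = Φ(1.164) = 0.8778.

Power ≈ 0.878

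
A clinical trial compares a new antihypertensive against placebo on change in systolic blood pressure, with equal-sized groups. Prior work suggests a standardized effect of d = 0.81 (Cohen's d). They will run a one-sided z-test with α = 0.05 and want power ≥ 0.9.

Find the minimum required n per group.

Set Φ(δ − 1.645) = 0.9; then δ − 1.645 = Φ⁻¹(0.9) = 1.282, giving δ = 2.926.
δ = d·√(n/2) ⇒ n = 2(δ/d)² = 2 × (2.926 / 0.81)² = 26.11.
Rounding up, n = 27 per group.

n = 27 per group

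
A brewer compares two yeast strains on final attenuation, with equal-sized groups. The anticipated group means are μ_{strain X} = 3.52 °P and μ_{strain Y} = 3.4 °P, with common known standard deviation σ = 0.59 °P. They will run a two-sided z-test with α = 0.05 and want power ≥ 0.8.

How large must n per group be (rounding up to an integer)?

Standardized effect: d = |μ_{strain X} − μ_{strain Y}| / σ = |3.52 − 3.4| / 0.59 = 0.2034
Set Φ(δ − 1.960) = 0.8; then δ − 1.960 = Φ⁻¹(0.8) = 0.842, giving δ = 2.802.
(For δ > 0 the lower-tail rejection region contributes negligibly to power, so the one-term inversion is standard.)
δ = d·√(n/2) ⇒ n = 2(δ/d)² = 2 × (2.802 / 0.2034)² = 379.47.
Round up to the next whole unit.

n = 380 per group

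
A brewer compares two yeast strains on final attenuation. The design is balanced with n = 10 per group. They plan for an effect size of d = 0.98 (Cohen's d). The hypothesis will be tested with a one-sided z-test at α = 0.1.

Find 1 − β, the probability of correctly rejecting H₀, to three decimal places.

Noncentrality parameter: δ = d·√(n/2) = 0.98 × √(10/2) = 2.1913
Critical value for a one-sided test at α = 0.1: z_α = 1.282.
Power = Φ(δ − 1.282) = Φ(0.910) = 0.8185.

Power ≈ 0.819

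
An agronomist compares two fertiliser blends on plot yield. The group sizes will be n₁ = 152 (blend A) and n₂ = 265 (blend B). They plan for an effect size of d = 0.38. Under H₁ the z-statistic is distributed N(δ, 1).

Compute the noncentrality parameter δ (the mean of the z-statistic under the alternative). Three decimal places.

δ ≈ 3.735

δ = d / √(1/n₁ + 1/n₂) = 0.38 / √(1/152 + 1/265) = 3.7347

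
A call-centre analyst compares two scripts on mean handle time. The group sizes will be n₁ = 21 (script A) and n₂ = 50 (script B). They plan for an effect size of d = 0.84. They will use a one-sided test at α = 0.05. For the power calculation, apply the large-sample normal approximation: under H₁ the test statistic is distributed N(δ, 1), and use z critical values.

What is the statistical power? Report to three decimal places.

Noncentrality parameter: λ = d / √(1/n₁ + 1/n₂) = 0.84 / √(1/21 + 1/50) = 3.2303
Critical value for a one-sided test at α = 0.05: z_α = 1.645.
Power = Φ(λ − 1.645) = Φ(1.585) = 0.9436.

Power ≈ 0.944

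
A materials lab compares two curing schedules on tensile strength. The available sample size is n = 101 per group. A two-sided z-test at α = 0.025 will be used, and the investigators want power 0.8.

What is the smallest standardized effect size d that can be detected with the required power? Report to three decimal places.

d ≈ 0.434

Need Φ(δ − 2.241) = 0.8, so δ = 2.241 + 0.842 = 3.083.
(The second rejection-region term Φ(−δ − z_{α/2}) is negligible and dropped.)
δ = d·√(n/2) ⇒ d = δ/√(n/2) = 3.083/√(101/2) = 0.4338.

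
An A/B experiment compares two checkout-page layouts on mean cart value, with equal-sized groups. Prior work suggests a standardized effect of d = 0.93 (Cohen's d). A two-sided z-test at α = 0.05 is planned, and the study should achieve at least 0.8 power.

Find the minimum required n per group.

Set Φ(δ − 1.960) = 0.8; then δ − 1.960 = Φ⁻¹(0.8) = 0.842, giving δ = 2.802.
(For δ > 0 the lower-tail rejection region contributes negligibly to power, so the one-term inversion is standard.)
δ = d·√(n/2) ⇒ n = 2(δ/d)² = 2 × (2.802 / 0.93)² = 18.15.
Rounding up, n = 19 per group.

n = 19 per group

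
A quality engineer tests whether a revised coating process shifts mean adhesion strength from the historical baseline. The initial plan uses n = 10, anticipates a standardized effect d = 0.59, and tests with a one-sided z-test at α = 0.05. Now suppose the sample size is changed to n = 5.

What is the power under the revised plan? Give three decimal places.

With n = 5: δ = d·√n = 0.59 × √5 = 1.3193. Critical value z_{0.05} = 1.645.
Revised power = Φ(δ − 1.645) = Φ(-0.326) = 0.3724.

Power ≈ 0.372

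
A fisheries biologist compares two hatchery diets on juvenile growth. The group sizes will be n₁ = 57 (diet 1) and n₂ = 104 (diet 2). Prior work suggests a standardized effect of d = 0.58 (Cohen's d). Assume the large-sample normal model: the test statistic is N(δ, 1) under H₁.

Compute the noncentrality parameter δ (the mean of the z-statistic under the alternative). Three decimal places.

The noncentrality parameter scales effect size by the design's sample-size factor: δ = d / √(1/n₁ + 1/n₂) = 0.58 / √(1/57 + 1/104) = 3.5194

δ ≈ 3.519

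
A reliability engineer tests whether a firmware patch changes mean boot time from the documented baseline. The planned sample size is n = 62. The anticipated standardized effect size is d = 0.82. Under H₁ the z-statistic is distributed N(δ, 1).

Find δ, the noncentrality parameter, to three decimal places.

The noncentrality parameter scales effect size by the design's sample-size factor: δ = d·√n = 0.82 × √62 = 6.4567

δ ≈ 6.457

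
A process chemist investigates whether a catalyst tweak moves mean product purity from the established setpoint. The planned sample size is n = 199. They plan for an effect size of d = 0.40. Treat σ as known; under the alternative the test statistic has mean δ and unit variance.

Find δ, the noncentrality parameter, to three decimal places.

δ = d·√n = 0.40 × √199 = 5.6427

δ ≈ 5.643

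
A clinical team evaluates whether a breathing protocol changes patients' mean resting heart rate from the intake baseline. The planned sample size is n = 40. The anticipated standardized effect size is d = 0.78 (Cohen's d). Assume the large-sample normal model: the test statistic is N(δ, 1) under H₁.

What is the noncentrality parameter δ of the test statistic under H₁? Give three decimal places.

δ ≈ 4.933

δ = d·√n = 0.78 × √40 = 4.9332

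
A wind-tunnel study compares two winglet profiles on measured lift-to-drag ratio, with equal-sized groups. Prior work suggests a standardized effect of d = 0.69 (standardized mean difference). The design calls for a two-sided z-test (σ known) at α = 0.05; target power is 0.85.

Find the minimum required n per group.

n = 38 per group

For power 0.85 need Φ(δ − z_{0.025}) = 0.85, so δ = z_{0.025} + z_{0.15} = 1.960 + 1.036 = 2.996.
(For δ > 0 the lower-tail rejection region contributes negligibly to power, so the one-term inversion is standard.)
δ = d·√(n/2) ⇒ n = 2(δ/d)² = 2 × (2.996 / 0.69)² = 37.72.
Round up to the next whole unit.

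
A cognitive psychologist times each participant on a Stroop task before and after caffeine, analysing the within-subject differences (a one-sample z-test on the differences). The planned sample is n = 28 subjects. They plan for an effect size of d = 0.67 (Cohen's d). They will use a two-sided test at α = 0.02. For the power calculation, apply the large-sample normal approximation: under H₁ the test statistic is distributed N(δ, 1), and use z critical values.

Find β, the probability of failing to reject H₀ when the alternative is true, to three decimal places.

Noncentrality parameter: δ = d·√n = 0.67 × √28 = 3.5453
Two-sided α = 0.02 → critical value z_{0.01} = 2.326.
Power = Φ(δ − 2.326) + Φ(−δ − 2.326) = Φ(1.219) + Φ(-5.872) = 0.8886 + 0.0000 = 0.8886.
Type II error: β = 1 − power = 1 − 0.8886 = 0.1114.

β ≈ 0.111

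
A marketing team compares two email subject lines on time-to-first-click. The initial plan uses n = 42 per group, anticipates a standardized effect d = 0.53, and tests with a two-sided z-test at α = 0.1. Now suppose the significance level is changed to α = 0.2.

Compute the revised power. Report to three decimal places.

δ = d·√(n/2) = 0.53 × √(42/2) = 2.4288 (unchanged). New critical value: z_{0.1} = 1.282.
Revised power = Φ(δ − 1.282) + Φ(−δ − 1.282) = Φ(1.147) + Φ(-3.710) = 0.8744 + 0.0001 = 0.8745.

Power ≈ 0.874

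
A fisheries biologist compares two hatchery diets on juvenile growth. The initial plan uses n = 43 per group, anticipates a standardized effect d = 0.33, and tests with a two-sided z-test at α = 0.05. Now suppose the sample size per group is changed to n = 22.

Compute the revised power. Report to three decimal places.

Power ≈ 0.195

With n = 22 per group: δ = d·√(n/2) = 0.33 × √(22/2) = 1.0945. Critical value z_{0.025} = 1.960.
Revised power = Φ(δ − 1.960) + Φ(−δ − 1.960) = Φ(-0.865) + Φ(-3.054) = 0.1934 + 0.0011 = 0.1945.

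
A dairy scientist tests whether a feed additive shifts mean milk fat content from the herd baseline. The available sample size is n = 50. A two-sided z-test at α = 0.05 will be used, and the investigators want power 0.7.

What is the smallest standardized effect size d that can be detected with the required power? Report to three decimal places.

Required noncentrality: δ = z_{0.025} + z_{0.30} = 1.960 + 0.524 = 2.484.
(Lower-tail contribution to power is negligible for δ > 0.)
δ = d·√n ⇒ d = δ/√n = 2.484/√50 = 0.3513.

d ≈ 0.351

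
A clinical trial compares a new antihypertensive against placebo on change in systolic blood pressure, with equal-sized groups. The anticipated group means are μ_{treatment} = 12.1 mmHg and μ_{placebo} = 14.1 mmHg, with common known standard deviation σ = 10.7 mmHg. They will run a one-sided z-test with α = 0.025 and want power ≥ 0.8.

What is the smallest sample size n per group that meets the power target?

n = 450 per group

Standardized effect: d = |μ_{treatment} − μ_{placebo}| / σ = |12.1 − 14.1| / 10.7 = 0.1869
For power 0.8 need Φ(δ − z_{0.025}) = 0.8, so δ = z_{0.025} + z_{0.20} = 1.960 + 0.842 = 2.802.
δ = d·√(n/2) ⇒ n = 2(δ/d)² = 2 × (2.802 / 0.1869)² = 449.31.
Rounding up, n = 450 per group.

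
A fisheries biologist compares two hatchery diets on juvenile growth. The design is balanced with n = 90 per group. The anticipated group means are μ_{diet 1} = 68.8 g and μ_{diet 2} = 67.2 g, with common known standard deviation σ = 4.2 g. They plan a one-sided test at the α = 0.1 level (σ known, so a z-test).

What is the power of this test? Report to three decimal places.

Standardized effect: d = |μ_{diet 1} − μ_{diet 2}| / σ = |68.8 − 67.2| / 4.2 = 0.3810
Noncentrality parameter: δ = d·√(n/2) = 0.3810 × √(90/2) = 2.5555
One-sided α = 0.1 → critical value z_{0.1} = 1.282.
Power = P(Z > 1.282 − δ) = Φ(1.274) = 0.8987.

Power ≈ 0.899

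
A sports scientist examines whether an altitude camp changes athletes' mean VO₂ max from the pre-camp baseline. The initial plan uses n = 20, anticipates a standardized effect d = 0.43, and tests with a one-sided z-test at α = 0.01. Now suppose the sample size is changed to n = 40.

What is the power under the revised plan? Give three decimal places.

With n = 40: δ = d·√n = 0.43 × √40 = 2.7196. Critical value z_{0.01} = 2.326.
Revised power = P(Z > 2.326 − δ) = Φ(0.393) = 0.6529.

Power ≈ 0.653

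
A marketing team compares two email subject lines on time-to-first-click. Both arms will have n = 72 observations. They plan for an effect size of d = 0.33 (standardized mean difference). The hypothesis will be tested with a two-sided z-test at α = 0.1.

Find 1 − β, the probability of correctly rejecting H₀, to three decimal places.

Power ≈ 0.631

Noncentrality parameter: δ = d·√(n/2) = 0.33 × √(72/2) = 1.9800
Critical value for a two-sided test at α = 0.1: z_{α/2} = 1.645.
Power = Φ(δ − 1.645) + Φ(−δ − 1.645) = Φ(0.335) + Φ(-3.625) = 0.6312 + 0.0001 = 0.6314.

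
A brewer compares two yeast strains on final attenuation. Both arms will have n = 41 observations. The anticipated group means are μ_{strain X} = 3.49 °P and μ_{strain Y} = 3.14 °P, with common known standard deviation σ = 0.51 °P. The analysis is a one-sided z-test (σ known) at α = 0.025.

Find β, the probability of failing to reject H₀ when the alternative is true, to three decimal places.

Standardized effect: d = |μ_{strain X} − μ_{strain Y}| / σ = |3.49 − 3.14| / 0.51 = 0.6863
Noncentrality parameter: δ = d·√(n/2) = 0.6863 × √(41/2) = 3.1072
One-sided α = 0.025 → critical value z_{0.025} = 1.960.
Power = Φ(δ − 1.960) = Φ(1.147) = 0.8744.
Type II error: β = 1 − power = 1 − 0.8744 = 0.1256.

β ≈ 0.126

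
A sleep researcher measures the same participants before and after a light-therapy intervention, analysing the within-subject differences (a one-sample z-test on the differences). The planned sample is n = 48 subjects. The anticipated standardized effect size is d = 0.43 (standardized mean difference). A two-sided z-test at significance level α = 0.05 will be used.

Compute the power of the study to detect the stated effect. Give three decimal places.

Power ≈ 0.846

Noncentrality parameter: δ = d·√n = 0.43 × √48 = 2.9791
Critical value for a two-sided test at α = 0.05: z_{α/2} = 1.960.
Power = Φ(δ − 1.960) + Φ(−δ − 1.960) = Φ(1.019) + Φ(-4.939) = 0.8459 + 0.0000 = 0.8459.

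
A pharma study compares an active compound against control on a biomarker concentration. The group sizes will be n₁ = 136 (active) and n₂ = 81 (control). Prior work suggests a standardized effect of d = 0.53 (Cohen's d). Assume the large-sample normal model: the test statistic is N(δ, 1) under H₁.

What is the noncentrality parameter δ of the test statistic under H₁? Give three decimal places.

δ ≈ 3.776

δ = d / √(1/n₁ + 1/n₂) = 0.53 / √(1/136 + 1/81) = 3.7762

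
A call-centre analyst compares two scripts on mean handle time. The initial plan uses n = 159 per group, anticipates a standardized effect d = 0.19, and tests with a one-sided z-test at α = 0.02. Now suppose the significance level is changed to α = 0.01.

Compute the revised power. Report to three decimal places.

δ = d·√(n/2) = 0.19 × √(159/2) = 1.6941 (unchanged). New critical value: z_{0.01} = 2.326.
Revised power = Φ(δ − 2.326) = Φ(-0.632) = 0.2636.

Power ≈ 0.264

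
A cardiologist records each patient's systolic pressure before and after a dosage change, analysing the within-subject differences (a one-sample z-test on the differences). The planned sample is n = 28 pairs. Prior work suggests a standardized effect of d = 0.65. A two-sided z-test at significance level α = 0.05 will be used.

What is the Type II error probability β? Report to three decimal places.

β ≈ 0.070

Noncentrality parameter: δ = d·√n = 0.65 × √28 = 3.4395
Two-sided α = 0.05 → critical value z_{0.025} = 1.960.
Power = Φ(δ − 1.960) + Φ(−δ − 1.960) = Φ(1.480) + Φ(-5.399) = 0.9305 + 0.0000 = 0.9305.
Type II error: β = 1 − power = 1 − 0.9305 = 0.0695.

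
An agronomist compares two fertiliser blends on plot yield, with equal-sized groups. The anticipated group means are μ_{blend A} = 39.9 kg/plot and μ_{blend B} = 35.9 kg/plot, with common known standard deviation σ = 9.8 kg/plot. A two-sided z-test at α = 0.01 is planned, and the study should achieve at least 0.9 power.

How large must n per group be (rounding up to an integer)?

Standardized effect: d = |μ_{blend A} − μ_{blend B}| / σ = |39.9 − 35.9| / 9.8 = 0.4082
For power 0.9 need Φ(δ − z_{0.005}) = 0.9, so δ = z_{0.005} + z_{0.10} = 2.576 + 1.282 = 3.857.
(The Φ(−δ − z_{α/2}) term is vanishingly small for δ > 0 and is dropped in the standard sample-size formula.)
δ = d·√(n/2) ⇒ n = 2(δ/d)² = 2 × (3.857 / 0.4082)² = 178.63.
Round up to the next whole unit.

n = 179 per group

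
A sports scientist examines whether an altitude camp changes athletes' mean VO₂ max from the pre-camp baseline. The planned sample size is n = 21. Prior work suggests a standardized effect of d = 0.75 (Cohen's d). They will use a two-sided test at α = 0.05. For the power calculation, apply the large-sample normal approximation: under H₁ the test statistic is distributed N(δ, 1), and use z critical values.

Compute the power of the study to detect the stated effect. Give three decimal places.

Power ≈ 0.930

Noncentrality parameter: δ = d·√n = 0.75 × √21 = 3.4369
Two-sided α = 0.05 → critical value z_{0.025} = 1.960.
Power = Φ(δ − 1.960) + Φ(−δ − 1.960) = Φ(1.477) + Φ(-5.397) = 0.9302 + 0.0000 = 0.9302.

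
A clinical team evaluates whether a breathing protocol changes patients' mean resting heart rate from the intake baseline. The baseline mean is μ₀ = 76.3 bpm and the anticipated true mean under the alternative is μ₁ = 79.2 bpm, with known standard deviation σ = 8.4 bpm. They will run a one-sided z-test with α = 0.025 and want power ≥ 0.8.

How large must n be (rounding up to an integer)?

n = 66

Standardized effect: d = |μ₁ − μ₀| / σ = |79.2 − 76.3| / 8.4 = 0.3452
For power 0.8 need Φ(δ − z_{0.025}) = 0.8, so δ = z_{0.025} + z_{0.20} = 1.960 + 0.842 = 2.802.
δ = d·√n ⇒ n = (δ/d)² = (2.802 / 0.3452)² = 65.85.
Round up to the next whole unit.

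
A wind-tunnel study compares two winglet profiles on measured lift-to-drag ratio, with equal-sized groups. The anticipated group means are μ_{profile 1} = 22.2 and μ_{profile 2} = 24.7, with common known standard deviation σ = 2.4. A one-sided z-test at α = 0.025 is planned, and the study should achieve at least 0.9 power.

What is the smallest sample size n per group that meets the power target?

Standardized effect: d = |μ_{profile 1} − μ_{profile 2}| / σ = |22.2 − 24.7| / 2.4 = 1.0417
Set Φ(δ − 1.960) = 0.9; then δ − 1.960 = Φ⁻¹(0.9) = 1.282, giving δ = 3.242.
δ = d·√(n/2) ⇒ n = 2(δ/d)² = 2 × (3.242 / 1.0417)² = 19.37.
Round up to the next whole unit.

n = 20 per group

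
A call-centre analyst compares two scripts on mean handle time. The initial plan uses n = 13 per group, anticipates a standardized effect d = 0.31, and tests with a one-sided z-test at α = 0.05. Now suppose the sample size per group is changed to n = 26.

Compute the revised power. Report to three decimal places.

Power ≈ 0.299

With n = 26 per group: δ = d·√(n/2) = 0.31 × √(26/2) = 1.1177. Critical value z_{0.05} = 1.645.
Revised power = Φ(δ − 1.645) = Φ(-0.527) = 0.2991.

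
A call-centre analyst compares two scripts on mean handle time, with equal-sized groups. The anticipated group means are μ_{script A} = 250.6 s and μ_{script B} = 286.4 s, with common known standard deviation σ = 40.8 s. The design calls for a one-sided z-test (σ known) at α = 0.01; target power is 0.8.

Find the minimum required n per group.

n = 27 per group

Standardized effect: d = |μ_{script A} − μ_{script B}| / σ = |250.6 − 286.4| / 40.8 = 0.8775
Set Φ(δ − 2.326) = 0.8; then δ − 2.326 = Φ⁻¹(0.8) = 0.842, giving δ = 3.168.
δ = d·√(n/2) ⇒ n = 2(δ/d)² = 2 × (3.168 / 0.8775)² = 26.07.
Rounding up, n = 27 per group.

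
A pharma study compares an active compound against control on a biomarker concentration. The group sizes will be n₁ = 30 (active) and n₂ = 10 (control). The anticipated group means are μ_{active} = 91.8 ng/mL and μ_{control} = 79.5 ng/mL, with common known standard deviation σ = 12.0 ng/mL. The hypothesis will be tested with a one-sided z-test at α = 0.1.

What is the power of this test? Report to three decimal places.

Standardized effect: d = |μ_{active} − μ_{control}| / σ = |91.8 − 79.5| / 12.0 = 1.0250
Noncentrality parameter: δ = d / √(1/n₁ + 1/n₂) = 1.0250 / √(1/30 + 1/10) = 2.8071
Critical value for a one-sided test at α = 0.1: z_α = 1.282.
Power = Φ(δ − 1.282) = Φ(1.526) = 0.9364.

Power ≈ 0.936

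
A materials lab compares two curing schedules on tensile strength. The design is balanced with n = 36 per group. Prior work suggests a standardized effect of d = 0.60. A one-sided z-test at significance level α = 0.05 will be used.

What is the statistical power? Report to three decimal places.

Noncentrality parameter: δ = d·√(n/2) = 0.60 × √(36/2) = 2.5456
Critical value for a one-sided test at α = 0.05: z_α = 1.645.
Power = Φ(δ − 1.645) = Φ(0.901) = 0.8161.

Power ≈ 0.816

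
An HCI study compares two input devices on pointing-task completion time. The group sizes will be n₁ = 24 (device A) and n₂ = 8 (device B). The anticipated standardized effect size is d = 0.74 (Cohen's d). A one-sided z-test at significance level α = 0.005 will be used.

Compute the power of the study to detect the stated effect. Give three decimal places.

Noncentrality parameter: δ = d / √(1/n₁ + 1/n₂) = 0.74 / √(1/24 + 1/8) = 1.8126
One-sided α = 0.005 → critical value z_{0.005} = 2.576.
Power = Φ(δ − 2.576) = Φ(-0.763) = 0.2227.

Power ≈ 0.223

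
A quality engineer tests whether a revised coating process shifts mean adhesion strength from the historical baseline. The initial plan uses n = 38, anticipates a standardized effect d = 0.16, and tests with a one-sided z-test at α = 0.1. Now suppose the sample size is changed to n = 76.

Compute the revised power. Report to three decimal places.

With n = 76: δ = d·√n = 0.16 × √76 = 1.3948. Critical value z_{0.1} = 1.282.
Revised power = Φ(δ − 1.282) = Φ(0.113) = 0.5451.

Power ≈ 0.545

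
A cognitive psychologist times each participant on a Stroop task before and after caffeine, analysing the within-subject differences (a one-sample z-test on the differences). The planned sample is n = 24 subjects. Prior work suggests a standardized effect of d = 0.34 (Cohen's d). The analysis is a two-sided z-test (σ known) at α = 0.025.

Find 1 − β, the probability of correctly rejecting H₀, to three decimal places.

Noncentrality parameter: δ = d·√n = 0.34 × √24 = 1.6657
Two-sided α = 0.025 → critical value z_{0.0125} = 2.241.
Power = Φ(δ − 2.241) + Φ(−δ − 2.241) = Φ(-0.576) + Φ(-3.907) = 0.2824 + 0.0000 = 0.2824.

Power ≈ 0.282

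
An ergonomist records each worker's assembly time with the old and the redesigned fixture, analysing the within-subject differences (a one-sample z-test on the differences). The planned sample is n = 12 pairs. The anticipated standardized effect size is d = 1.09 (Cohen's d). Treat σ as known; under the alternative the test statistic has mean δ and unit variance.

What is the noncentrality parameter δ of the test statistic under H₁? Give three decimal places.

δ ≈ 3.776

The noncentrality parameter scales effect size by the design's sample-size factor: δ = d·√n = 1.09 × √12 = 3.7759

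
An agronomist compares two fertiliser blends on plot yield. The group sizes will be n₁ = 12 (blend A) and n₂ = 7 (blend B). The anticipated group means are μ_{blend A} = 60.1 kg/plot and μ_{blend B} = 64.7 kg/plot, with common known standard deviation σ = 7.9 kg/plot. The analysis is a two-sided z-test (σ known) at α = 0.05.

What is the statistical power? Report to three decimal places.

Standardized effect: d = |μ_{blend A} − μ_{blend B}| / σ = |60.1 − 64.7| / 7.9 = 0.5823
Noncentrality parameter: δ = d / √(1/n₁ + 1/n₂) = 0.5823 / √(1/12 + 1/7) = 1.2243
Critical value for a two-sided test at α = 0.05: z_{α/2} = 1.960.
Power = Φ(δ − 1.960) + Φ(−δ − 1.960) = Φ(-0.736) + Φ(-3.184) = 0.2310 + 0.0007 = 0.2317.

Power ≈ 0.232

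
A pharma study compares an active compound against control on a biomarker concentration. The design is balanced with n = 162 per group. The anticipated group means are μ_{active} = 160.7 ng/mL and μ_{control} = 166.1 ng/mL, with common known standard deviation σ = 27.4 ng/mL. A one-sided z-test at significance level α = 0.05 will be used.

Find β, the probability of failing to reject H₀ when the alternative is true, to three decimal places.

β ≈ 0.449

Standardized effect: d = |μ_{active} − μ_{control}| / σ = |160.7 − 166.1| / 27.4 = 0.1971
Noncentrality parameter: δ = d·√(n/2) = 0.1971 × √(162/2) = 1.7737
Critical value for a one-sided test at α = 0.05: z_α = 1.645.
Power = Φ(δ − 1.645) = Φ(0.129) = 0.5513.
Type II error: β = 1 − power = 1 − 0.5513 = 0.4487.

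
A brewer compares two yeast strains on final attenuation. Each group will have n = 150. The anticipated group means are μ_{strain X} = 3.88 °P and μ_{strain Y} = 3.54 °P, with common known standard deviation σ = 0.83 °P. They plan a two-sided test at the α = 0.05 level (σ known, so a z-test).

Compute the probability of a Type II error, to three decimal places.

β ≈ 0.056

Standardized effect: d = |μ_{strain X} − μ_{strain Y}| / σ = |3.88 − 3.54| / 0.83 = 0.4096
Noncentrality parameter: δ = d·√(n/2) = 0.4096 × √(150/2) = 3.5476
Two-sided α = 0.05 → critical value z_{0.025} = 1.960.
Power = Φ(δ − 1.960) + Φ(−δ − 1.960) = Φ(1.588) + Φ(-5.508) = 0.9438 + 0.0000 = 0.9438.
Type II error: β = 1 − power = 1 − 0.9438 = 0.0562.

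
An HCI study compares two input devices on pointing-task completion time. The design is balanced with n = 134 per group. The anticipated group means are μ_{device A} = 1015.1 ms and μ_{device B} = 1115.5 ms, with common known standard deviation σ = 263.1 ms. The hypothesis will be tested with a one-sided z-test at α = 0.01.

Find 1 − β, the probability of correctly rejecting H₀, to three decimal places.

Standardized effect: d = |μ_{device A} − μ_{device B}| / σ = |1015.1 − 1115.5| / 263.1 = 0.3816
Noncentrality parameter: δ = d·√(n/2) = 0.3816 × √(134/2) = 3.1236
One-sided α = 0.01 → critical value z_{0.01} = 2.326.
Power = Φ(δ − 2.326) = Φ(0.797) = 0.7873.

Power ≈ 0.787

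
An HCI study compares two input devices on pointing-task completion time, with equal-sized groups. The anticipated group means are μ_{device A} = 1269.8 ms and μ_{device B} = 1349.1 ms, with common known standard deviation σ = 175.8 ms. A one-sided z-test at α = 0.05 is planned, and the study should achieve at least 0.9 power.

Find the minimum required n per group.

n = 85 per group

Standardized effect: d = |μ_{device A} − μ_{device B}| / σ = |1269.8 − 1349.1| / 175.8 = 0.4511
For power 0.9 need Φ(δ − z_{0.05}) = 0.9, so δ = z_{0.05} + z_{0.10} = 1.645 + 1.282 = 2.926.
δ = d·√(n/2) ⇒ n = 2(δ/d)² = 2 × (2.926 / 0.4511)² = 84.18.
Round up to the next whole unit.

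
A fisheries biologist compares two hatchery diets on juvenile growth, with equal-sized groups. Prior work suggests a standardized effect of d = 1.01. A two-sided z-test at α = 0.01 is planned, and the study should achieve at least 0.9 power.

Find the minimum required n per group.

n = 30 per group

Set Φ(δ − 2.576) = 0.9; then δ − 2.576 = Φ⁻¹(0.9) = 1.282, giving δ = 3.857.
(The Φ(−δ − z_{α/2}) term is vanishingly small for δ > 0 and is dropped in the standard sample-size formula.)
δ = d·√(n/2) ⇒ n = 2(δ/d)² = 2 × (3.857 / 1.01)² = 29.17.
Round up to the next whole unit.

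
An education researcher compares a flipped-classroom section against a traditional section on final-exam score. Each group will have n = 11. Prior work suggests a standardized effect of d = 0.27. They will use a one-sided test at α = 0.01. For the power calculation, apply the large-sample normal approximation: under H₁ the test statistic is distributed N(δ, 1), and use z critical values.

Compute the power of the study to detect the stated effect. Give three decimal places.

Power ≈ 0.045

Noncentrality parameter: δ = d·√(n/2) = 0.27 × √(11/2) = 0.6332
Critical value for a one-sided test at α = 0.01: z_α = 2.326.
Power = P(Z > 2.326 − δ) = Φ(-1.693) = 0.0452.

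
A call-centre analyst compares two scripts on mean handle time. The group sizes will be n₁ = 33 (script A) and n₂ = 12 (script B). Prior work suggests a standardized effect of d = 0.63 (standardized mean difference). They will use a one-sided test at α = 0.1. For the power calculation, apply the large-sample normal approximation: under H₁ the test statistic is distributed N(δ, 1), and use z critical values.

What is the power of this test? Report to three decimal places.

Power ≈ 0.722

Noncentrality parameter: δ = d / √(1/n₁ + 1/n₂) = 0.63 / √(1/33 + 1/12) = 1.8689
One-sided α = 0.1 → critical value z_{0.1} = 1.282.
Power = Φ(δ − 1.282) = Φ(0.587) = 0.7215.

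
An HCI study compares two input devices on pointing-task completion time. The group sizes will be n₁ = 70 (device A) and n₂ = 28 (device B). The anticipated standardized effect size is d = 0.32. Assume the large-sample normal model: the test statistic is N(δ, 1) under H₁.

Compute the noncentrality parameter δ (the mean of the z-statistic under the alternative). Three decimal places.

δ ≈ 1.431

δ = d / √(1/n₁ + 1/n₂) = 0.32 / √(1/70 + 1/28) = 1.4311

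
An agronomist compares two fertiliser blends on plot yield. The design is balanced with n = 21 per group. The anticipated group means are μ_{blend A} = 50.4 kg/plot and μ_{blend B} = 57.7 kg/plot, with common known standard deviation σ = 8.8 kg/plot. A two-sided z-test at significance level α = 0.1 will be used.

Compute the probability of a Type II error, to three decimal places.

β ≈ 0.148

Standardized effect: d = |μ_{blend A} − μ_{blend B}| / σ = |50.4 − 57.7| / 8.8 = 0.8295
Noncentrality parameter: δ = d·√(n/2) = 0.8295 × √(21/2) = 2.6880
Two-sided α = 0.1 → critical value z_{0.05} = 1.645.
Power = Φ(δ − 1.645) + Φ(−δ − 1.645) = Φ(1.043) + Φ(-4.333) = 0.8516 + 0.0000 = 0.8516.
Type II error: β = 1 − power = 1 − 0.8516 = 0.1484.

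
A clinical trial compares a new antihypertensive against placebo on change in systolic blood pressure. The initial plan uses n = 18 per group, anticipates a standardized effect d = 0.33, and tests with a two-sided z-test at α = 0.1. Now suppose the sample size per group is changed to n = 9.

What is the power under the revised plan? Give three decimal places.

Power ≈ 0.182

With n = 9 per group: δ = d·√(n/2) = 0.33 × √(9/2) = 0.7000. Critical value z_{0.05} = 1.645.
Revised power = Φ(δ − 1.645) + Φ(−δ − 1.645) = Φ(-0.945) + Φ(-2.345) = 0.1724 + 0.0095 = 0.1819.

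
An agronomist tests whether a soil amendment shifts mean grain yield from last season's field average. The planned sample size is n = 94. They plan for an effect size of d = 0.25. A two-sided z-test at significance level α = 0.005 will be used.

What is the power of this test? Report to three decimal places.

Noncentrality parameter: δ = d·√n = 0.25 × √94 = 2.4238
Two-sided α = 0.005 → critical value z_{0.0025} = 2.807.
Power = Φ(δ − 2.807) + Φ(−δ − 2.807) = Φ(-0.383) + Φ(-5.231) = 0.3508 + 0.0000 = 0.3508.

Power ≈ 0.351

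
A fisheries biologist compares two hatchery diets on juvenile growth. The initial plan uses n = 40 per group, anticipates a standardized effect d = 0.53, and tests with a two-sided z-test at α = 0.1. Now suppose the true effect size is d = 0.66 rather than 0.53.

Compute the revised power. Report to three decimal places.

With d = 0.66: δ = d·√(n/2) = 0.66 × √(40/2) = 2.9516. Critical value z_{0.05} = 1.645.
Revised power = Φ(δ − 1.645) + Φ(−δ − 1.645) = Φ(1.307) + Φ(-4.596) = 0.9044 + 0.0000 = 0.9044.

Power ≈ 0.904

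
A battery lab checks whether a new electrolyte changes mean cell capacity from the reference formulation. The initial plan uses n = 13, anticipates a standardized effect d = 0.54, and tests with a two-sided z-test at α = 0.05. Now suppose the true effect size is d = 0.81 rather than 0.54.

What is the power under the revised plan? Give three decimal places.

With d = 0.81: δ = d·√n = 0.81 × √13 = 2.9205. Critical value z_{0.025} = 1.960.
Revised power = Φ(δ − 1.960) + Φ(−δ − 1.960) = Φ(0.961) + Φ(-4.880) = 0.8316 + 0.0000 = 0.8316.

Power ≈ 0.832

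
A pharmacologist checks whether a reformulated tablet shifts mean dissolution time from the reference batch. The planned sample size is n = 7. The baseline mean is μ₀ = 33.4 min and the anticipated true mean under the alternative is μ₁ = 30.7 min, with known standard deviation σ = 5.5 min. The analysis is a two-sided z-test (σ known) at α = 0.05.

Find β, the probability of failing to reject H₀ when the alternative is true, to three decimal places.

Standardized effect: d = |μ₁ − μ₀| / σ = |30.7 − 33.4| / 5.5 = 0.4909
Noncentrality parameter: δ = d·√n = 0.4909 × √7 = 1.2988
Critical value for a two-sided test at α = 0.05: z_{α/2} = 1.960.
Power = Φ(δ − 1.960) + Φ(−δ − 1.960) = Φ(-0.661) + Φ(-3.259) = 0.2543 + 0.0006 = 0.2548.
Type II error: β = 1 − power = 1 − 0.2548 = 0.7452.

β ≈ 0.745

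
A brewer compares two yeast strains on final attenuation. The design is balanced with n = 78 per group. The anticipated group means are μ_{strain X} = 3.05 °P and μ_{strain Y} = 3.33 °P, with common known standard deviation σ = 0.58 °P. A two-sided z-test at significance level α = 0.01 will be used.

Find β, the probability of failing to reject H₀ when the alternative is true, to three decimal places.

β ≈ 0.330

Standardized effect: d = |μ_{strain X} − μ_{strain Y}| / σ = |3.05 − 3.33| / 0.58 = 0.4828
Noncentrality parameter: δ = d·√(n/2) = 0.4828 × √(78/2) = 3.0148
Two-sided α = 0.01 → critical value z_{0.005} = 2.576.
Power = Φ(δ − 2.576) + Φ(−δ − 2.576) = Φ(0.439) + Φ(-5.591) = 0.6697 + 0.0000 = 0.6697.
Type II error: β = 1 − power = 1 − 0.6697 = 0.3303.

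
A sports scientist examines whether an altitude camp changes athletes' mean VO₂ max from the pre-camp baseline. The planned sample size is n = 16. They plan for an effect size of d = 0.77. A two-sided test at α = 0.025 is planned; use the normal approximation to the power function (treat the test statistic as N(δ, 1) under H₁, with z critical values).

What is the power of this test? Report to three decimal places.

Noncentrality parameter: δ = d·√n = 0.77 × √16 = 3.0800
Two-sided α = 0.025 → critical value z_{0.0125} = 2.241.
Power = Φ(δ − 2.241) + Φ(−δ − 2.241) = Φ(0.839) + Φ(-5.321) = 0.7992 + 0.0000 = 0.7992.

Power ≈ 0.799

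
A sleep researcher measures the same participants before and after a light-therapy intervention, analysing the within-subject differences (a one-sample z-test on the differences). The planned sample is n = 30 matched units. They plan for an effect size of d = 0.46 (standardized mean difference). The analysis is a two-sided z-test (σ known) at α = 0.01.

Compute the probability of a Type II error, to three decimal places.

Noncentrality parameter: δ = d·√n = 0.46 × √30 = 2.5195
Two-sided α = 0.01 → critical value z_{0.005} = 2.576.
Power = Φ(δ − 2.576) + Φ(−δ − 2.576) = Φ(-0.056) + Φ(-5.095) = 0.4775 + 0.0000 = 0.4775.
Type II error: β = 1 − power = 1 − 0.4775 = 0.5225.

β ≈ 0.522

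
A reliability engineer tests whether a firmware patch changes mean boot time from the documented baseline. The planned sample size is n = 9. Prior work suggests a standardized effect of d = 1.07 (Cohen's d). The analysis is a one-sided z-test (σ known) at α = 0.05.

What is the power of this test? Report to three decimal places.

Power ≈ 0.941

Noncentrality parameter: δ = d·√n = 1.07 × √9 = 3.2100
Critical value for a one-sided test at α = 0.05: z_α = 1.645.
Power = P(Z > 1.645 − δ) = Φ(1.565) = 0.9412.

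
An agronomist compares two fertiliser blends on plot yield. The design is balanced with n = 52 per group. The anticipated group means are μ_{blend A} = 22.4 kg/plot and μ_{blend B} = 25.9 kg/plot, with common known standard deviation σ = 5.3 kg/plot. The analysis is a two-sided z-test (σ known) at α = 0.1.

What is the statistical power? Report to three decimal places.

Power ≈ 0.958

Standardized effect: d = |μ_{blend A} − μ_{blend B}| / σ = |22.4 − 25.9| / 5.3 = 0.6604
Noncentrality parameter: δ = d·√(n/2) = 0.6604 × √(52/2) = 3.3673
Critical value for a two-sided test at α = 0.1: z_{α/2} = 1.645.
Power = Φ(δ − 1.645) + Φ(−δ − 1.645) = Φ(1.722) + Φ(-5.012) = 0.9575 + 0.0000 = 0.9575.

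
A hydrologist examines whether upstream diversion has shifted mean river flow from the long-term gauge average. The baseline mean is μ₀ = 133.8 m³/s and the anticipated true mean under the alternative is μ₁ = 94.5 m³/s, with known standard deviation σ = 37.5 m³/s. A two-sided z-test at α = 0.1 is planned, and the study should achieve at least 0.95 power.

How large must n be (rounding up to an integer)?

Standardized effect: d = |μ₁ − μ₀| / σ = |94.5 − 133.8| / 37.5 = 1.0480
For power 0.95 need Φ(δ − z_{0.05}) = 0.95, so δ = z_{0.05} + z_{0.05} = 1.645 + 1.645 = 3.290.
(Ignoring the negligible lower-tail rejection probability gives the usual closed-form inversion.)
δ = d·√n ⇒ n = (δ/d)² = (3.290 / 1.0480)² = 9.85.
Round up to the next whole unit.

n = 10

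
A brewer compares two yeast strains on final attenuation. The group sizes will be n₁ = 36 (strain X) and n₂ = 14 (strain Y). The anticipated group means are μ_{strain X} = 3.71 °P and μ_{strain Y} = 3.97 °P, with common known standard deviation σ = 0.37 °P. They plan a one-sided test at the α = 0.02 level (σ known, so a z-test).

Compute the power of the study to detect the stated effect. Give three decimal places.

Standardized effect: d = |μ_{strain X} − μ_{strain Y}| / σ = |3.71 − 3.97| / 0.37 = 0.7027
Noncentrality parameter: δ = d / √(1/n₁ + 1/n₂) = 0.7027 / √(1/36 + 1/14) = 2.2310
Critical value for a one-sided test at α = 0.02: z_α = 2.054.
Power = Φ(δ − 2.054) = Φ(0.177) = 0.5703.

Power ≈ 0.570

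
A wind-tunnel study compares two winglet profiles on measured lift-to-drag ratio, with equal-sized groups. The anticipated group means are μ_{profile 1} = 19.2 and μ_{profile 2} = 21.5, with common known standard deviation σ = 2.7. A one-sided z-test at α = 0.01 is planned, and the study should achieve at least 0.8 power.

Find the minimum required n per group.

n = 28 per group

Standardized effect: d = |μ_{profile 1} − μ_{profile 2}| / σ = |19.2 − 21.5| / 2.7 = 0.8519
For power 0.8 need Φ(δ − z_{0.01}) = 0.8, so δ = z_{0.01} + z_{0.20} = 2.326 + 0.842 = 3.168.
δ = d·√(n/2) ⇒ n = 2(δ/d)² = 2 × (3.168 / 0.8519)² = 27.66.
Round up to the next whole unit.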